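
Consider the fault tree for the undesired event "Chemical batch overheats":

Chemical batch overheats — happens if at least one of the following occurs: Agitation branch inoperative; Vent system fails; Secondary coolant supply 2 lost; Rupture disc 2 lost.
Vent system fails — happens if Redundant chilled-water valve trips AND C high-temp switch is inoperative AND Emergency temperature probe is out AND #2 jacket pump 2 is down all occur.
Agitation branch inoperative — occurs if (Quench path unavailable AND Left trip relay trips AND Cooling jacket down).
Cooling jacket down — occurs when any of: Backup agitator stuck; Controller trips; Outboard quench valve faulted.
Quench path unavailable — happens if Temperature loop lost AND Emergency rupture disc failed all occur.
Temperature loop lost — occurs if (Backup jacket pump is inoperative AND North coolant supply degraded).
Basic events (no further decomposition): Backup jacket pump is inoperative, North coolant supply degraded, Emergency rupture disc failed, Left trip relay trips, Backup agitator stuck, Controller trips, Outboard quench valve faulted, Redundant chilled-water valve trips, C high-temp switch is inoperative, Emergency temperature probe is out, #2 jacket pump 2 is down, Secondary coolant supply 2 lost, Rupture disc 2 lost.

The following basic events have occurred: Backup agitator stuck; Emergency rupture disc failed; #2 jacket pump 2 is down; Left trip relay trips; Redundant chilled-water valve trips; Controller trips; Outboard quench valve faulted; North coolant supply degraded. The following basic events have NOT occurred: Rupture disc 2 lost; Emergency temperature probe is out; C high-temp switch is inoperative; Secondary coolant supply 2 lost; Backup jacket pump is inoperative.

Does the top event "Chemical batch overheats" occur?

Temperature loop lost [AND]: Backup jacket pump is inoperative=not, North coolant supply degraded=occurs → not all inputs occur → does not occur.
Quench path unavailable [AND]: Temperature loop lost=not, Emergency rupture disc failed=occurs → not all inputs occur → does not occur.
Cooling jacket down [OR]: Backup agitator stuck=occurs, Controller trips=occurs, Outboard quench valve faulted=occurs → at least one input occurs → occurs.
Agitation branch inoperative [AND]: Quench path unavailable=not, Left trip relay trips=occurs, Cooling jacket down=occurs → not all inputs occur → does not occur.
Vent system fails [AND]: Redundant chilled-water valve trips=occurs, C high-temp switch is inoperative=not, Emergency temperature probe is out=not, #2 jacket pump 2 is down=occurs → not all inputs occur → does not occur.
Chemical batch overheats [OR]: Agitation branch inoperative=not, Vent system fails=not, Secondary coolant supply 2 lost=not, Rupture disc 2 lost=not → no input occurs → does not occur.

No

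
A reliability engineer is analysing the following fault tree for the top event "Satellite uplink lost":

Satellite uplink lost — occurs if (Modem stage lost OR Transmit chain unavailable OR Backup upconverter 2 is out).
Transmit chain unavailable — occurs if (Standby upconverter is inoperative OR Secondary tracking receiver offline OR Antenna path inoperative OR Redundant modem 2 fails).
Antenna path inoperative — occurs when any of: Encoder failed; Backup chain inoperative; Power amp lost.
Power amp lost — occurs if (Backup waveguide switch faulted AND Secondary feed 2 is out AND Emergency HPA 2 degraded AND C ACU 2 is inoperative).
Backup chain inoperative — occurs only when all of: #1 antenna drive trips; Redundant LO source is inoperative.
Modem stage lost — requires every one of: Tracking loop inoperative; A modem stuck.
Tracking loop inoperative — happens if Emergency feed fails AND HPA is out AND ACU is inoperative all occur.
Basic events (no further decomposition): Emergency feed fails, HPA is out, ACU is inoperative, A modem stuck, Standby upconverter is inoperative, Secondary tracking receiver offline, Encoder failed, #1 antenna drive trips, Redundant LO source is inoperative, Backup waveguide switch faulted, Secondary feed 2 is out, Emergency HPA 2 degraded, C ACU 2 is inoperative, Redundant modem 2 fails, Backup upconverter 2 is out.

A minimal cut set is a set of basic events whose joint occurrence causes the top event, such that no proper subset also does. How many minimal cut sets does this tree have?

Tracking loop inoperative [AND]: one cut set from each child combined → 1 × 1 × 1 = 1 cut set(s).
Modem stage lost [AND]: one cut set from each child combined → 1 × 1 = 1 cut set(s).
Backup chain inoperative [AND]: one cut set from each child combined → 1 × 1 = 1 cut set(s).
Power amp lost [AND]: one cut set from each child combined → 1 × 1 × 1 × 1 = 1 cut set(s).
Antenna path inoperative [OR]: union of children's cut sets → 3 cut set(s).
Transmit chain unavailable [OR]: union of children's cut sets → 6 cut set(s).
Satellite uplink lost [OR]: union of children's cut sets → 8 cut set(s).
Minimal cut sets: {A modem stuck, ACU is inoperative, Emergency feed fails, HPA is out}; {Standby upconverter is inoperative}; {Secondary tracking receiver offline}; {Encoder failed}; {#1 antenna drive trips, Redundant LO source is inoperative}; {Backup waveguide switch faulted, C ACU 2 is inoperative, Emergency HPA 2 degraded, Secondary feed 2 is out}; {Redundant modem 2 fails}; {Backup upconverter 2 is out}.

8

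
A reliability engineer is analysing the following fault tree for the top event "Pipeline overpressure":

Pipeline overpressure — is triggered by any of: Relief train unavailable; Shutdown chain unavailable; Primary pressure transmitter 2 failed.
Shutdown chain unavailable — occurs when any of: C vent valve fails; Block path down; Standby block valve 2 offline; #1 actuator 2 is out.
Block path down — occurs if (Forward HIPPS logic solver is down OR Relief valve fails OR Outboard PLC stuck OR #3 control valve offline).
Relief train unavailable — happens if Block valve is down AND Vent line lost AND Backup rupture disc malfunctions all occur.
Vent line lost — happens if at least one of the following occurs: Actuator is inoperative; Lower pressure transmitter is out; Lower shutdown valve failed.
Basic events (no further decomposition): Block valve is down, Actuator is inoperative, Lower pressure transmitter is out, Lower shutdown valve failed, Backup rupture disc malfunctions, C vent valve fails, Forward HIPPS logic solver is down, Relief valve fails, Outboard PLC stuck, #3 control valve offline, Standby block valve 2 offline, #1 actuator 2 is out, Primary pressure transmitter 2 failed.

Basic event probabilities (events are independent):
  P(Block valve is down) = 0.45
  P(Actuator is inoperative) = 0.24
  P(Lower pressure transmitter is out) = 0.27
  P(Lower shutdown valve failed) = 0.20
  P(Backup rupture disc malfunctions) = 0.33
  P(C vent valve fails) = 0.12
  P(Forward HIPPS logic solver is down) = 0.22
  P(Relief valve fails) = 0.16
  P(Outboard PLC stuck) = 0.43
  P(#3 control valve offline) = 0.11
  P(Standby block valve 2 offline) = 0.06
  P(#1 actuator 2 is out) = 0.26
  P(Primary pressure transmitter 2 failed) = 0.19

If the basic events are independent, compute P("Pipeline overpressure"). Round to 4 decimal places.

P(Vent line lost) [OR] = 1 − (1−0.24) × (1−0.27) × (1−0.20) = 0.556160
P(Relief train unavailable) [AND] = 0.45 × 0.556160 × 0.33 = 0.082590
P(Block path down) [OR] = 1 − (1−0.22) × (1−0.16) × (1−0.43) × (1−0.11) = 0.667617
P(Shutdown chain unavailable) [OR] = 1 − (1−0.12) × (1−0.667617) × (1−0.06) × (1−0.26) = 0.796539
P(Pipeline overpressure) [OR] = 1 − (1−0.082590) × (1−0.796539) × (1−0.19) = 0.848808
Rounded to 4 decimal places: P(Pipeline overpressure) ≈ 0.8488.

0.8488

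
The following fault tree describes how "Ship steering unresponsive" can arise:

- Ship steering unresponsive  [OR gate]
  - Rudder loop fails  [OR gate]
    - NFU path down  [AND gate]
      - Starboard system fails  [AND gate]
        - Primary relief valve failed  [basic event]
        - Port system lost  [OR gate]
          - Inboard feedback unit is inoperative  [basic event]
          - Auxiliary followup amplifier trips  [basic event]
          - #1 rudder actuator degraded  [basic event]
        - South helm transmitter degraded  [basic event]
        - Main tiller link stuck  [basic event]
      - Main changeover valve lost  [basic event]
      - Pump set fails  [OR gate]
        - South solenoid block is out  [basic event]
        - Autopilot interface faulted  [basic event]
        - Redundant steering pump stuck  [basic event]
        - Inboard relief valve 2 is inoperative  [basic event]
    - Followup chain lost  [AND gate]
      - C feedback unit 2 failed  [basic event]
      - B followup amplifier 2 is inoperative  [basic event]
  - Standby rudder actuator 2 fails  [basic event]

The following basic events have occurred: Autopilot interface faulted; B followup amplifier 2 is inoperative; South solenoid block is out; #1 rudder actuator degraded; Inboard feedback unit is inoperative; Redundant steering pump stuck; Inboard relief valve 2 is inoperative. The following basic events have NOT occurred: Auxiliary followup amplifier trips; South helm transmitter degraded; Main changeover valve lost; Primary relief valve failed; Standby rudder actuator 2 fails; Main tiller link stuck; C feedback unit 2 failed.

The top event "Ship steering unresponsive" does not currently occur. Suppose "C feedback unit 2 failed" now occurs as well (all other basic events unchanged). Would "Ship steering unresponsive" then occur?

Counterfactual: set "C feedback unit 2 failed" to occurred.
Port system lost [OR]: Inboard feedback unit is inoperative=occurs, Auxiliary followup amplifier trips=not, #1 rudder actuator degraded=occurs → at least one input occurs → occurs.
Starboard system fails [AND]: Primary relief valve failed=not, Port system lost=occurs, South helm transmitter degraded=not, Main tiller link stuck=not → not all inputs occur → does not occur.
Pump set fails [OR]: South solenoid block is out=occurs, Autopilot interface faulted=occurs, Redundant steering pump stuck=occurs, Inboard relief valve 2 is inoperative=occurs → at least one input occurs → occurs.
NFU path down [AND]: Starboard system fails=not, Main changeover valve lost=not, Pump set fails=occurs → not all inputs occur → does not occur.
Followup chain lost [AND]: C feedback unit 2 failed=occurs, B followup amplifier 2 is inoperative=occurs → all inputs occur → occurs.
Rudder loop fails [OR]: NFU path down=not, Followup chain lost=occurs → at least one input occurs → occurs.
Ship steering unresponsive [OR]: Rudder loop fails=occurs, Standby rudder actuator 2 fails=not → at least one input occurs → occurs.

Yes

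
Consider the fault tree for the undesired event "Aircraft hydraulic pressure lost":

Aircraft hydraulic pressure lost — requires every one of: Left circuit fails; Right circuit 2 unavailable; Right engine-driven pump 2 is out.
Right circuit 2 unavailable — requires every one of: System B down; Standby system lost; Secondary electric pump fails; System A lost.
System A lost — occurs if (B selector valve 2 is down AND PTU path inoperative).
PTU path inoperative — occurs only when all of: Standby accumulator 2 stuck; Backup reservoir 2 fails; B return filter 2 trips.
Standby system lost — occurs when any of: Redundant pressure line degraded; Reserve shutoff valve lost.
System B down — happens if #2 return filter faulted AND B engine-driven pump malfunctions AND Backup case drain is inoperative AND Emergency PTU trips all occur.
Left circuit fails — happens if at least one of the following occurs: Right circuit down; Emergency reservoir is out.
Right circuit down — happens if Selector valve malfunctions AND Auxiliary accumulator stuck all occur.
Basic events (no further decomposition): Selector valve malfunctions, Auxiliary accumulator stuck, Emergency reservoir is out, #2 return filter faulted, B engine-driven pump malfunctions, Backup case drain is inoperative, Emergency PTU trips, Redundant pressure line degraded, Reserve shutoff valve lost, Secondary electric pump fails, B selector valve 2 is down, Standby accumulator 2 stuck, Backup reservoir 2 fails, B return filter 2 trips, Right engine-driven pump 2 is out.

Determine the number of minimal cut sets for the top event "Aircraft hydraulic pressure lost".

4

Right circuit down [AND]: one cut set from each child combined → 1 × 1 = 1 cut set(s).
Left circuit fails [OR]: union of children's cut sets → 2 cut set(s).
System B down [AND]: one cut set from each child combined → 1 × 1 × 1 × 1 = 1 cut set(s).
Standby system lost [OR]: union of children's cut sets → 2 cut set(s).
PTU path inoperative [AND]: one cut set from each child combined → 1 × 1 × 1 = 1 cut set(s).
System A lost [AND]: one cut set from each child combined → 1 × 1 = 1 cut set(s).
Right circuit 2 unavailable [AND]: one cut set from each child combined → 1 × 2 × 1 × 1 = 2 cut set(s).
Aircraft hydraulic pressure lost [AND]: one cut set from each child combined → 2 × 2 × 1 = 4 cut set(s).
Minimal cut sets: {#2 return filter faulted, Auxiliary accumulator stuck, B engine-driven pump malfunctions, B return filter 2 trips, B selector valve 2 is down, Backup case drain is inoperative, Backup reservoir 2 fails, Emergency PTU trips, Redundant pressure line degraded, Right engine-driven pump 2 is out, Secondary electric pump fails, Selector valve malfunctions, Standby accumulator 2 stuck}; {#2 return filter faulted, Auxiliary accumulator stuck, B engine-driven pump malfunctions, B return filter 2 trips, B selector valve 2 is down, Backup case drain is inoperative, Backup reservoir 2 fails, Emergency PTU trips, Reserve shutoff valve lost, Right engine-driven pump 2 is out, Secondary electric pump fails, Selector valve malfunctions, Standby accumulator 2 stuck}; {#2 return filter faulted, B engine-driven pump malfunctions, B return filter 2 trips, B selector valve 2 is down, Backup case drain is inoperative, Backup reservoir 2 fails, Emergency PTU trips, Emergency reservoir is out, Redundant pressure line degraded, Right engine-driven pump 2 is out, Secondary electric pump fails, Standby accumulator 2 stuck}; {#2 return filter faulted, B engine-driven pump malfunctions, B return filter 2 trips, B selector valve 2 is down, Backup case drain is inoperative, Backup reservoir 2 fails, Emergency PTU trips, Emergency reservoir is out, Reserve shutoff valve lost, Right engine-driven pump 2 is out, Secondary electric pump fails, Standby accumulator 2 stuck}.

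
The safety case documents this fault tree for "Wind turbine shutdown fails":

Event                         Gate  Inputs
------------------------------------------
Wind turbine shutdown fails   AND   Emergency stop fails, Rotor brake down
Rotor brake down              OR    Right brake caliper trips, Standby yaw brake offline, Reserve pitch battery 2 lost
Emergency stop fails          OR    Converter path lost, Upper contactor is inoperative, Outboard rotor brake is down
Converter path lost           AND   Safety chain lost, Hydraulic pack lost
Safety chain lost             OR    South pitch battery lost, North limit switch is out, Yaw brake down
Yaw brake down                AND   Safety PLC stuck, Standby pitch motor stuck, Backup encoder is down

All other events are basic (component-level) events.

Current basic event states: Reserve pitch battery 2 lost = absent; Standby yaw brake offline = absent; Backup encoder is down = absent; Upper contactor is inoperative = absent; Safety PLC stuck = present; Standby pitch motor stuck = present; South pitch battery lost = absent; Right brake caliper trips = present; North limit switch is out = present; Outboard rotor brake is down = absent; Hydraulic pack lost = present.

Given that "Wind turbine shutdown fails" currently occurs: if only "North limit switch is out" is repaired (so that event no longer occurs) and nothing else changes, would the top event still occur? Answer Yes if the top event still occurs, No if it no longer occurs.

Counterfactual: set "North limit switch is out" to not occurred.
Yaw brake down [AND]: Safety PLC stuck=occurs, Standby pitch motor stuck=occurs, Backup encoder is down=not → not all inputs occur → does not occur.
Safety chain lost [OR]: South pitch battery lost=not, North limit switch is out=not, Yaw brake down=not → no input occurs → does not occur.
Converter path lost [AND]: Safety chain lost=not, Hydraulic pack lost=occurs → not all inputs occur → does not occur.
Emergency stop fails [OR]: Converter path lost=not, Upper contactor is inoperative=not, Outboard rotor brake is down=not → no input occurs → does not occur.
Rotor brake down [OR]: Right brake caliper trips=occurs, Standby yaw brake offline=not, Reserve pitch battery 2 lost=not → at least one input occurs → occurs.
Wind turbine shutdown fails [AND]: Emergency stop fails=not, Rotor brake down=occurs → not all inputs occur → does not occur.

No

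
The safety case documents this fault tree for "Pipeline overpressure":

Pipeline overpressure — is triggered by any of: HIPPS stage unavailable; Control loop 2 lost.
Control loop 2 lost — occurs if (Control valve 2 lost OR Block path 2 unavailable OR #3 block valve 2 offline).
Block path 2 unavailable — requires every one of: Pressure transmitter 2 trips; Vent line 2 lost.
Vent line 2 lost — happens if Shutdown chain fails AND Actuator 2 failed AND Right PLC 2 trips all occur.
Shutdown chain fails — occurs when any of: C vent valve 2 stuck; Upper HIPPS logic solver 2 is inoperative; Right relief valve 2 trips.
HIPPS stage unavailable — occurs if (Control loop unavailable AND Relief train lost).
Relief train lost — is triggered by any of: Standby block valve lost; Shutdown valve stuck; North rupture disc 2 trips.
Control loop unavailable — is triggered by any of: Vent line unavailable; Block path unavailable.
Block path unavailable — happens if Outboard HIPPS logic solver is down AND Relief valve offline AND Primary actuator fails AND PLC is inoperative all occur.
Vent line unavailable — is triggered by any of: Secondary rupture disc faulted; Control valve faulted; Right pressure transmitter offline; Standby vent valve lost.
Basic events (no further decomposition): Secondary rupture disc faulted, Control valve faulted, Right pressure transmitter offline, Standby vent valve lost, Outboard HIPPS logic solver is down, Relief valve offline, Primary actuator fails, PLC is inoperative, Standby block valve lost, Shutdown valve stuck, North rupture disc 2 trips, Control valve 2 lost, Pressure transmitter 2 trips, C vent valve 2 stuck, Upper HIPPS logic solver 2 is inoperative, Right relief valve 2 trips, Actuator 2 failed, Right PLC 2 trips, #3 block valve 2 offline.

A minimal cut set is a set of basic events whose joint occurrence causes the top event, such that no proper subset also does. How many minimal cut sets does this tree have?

Vent line unavailable [OR]: union of children's cut sets → 4 cut set(s).
Block path unavailable [AND]: one cut set from each child combined → 1 × 1 × 1 × 1 = 1 cut set(s).
Control loop unavailable [OR]: union of children's cut sets → 5 cut set(s).
Relief train lost [OR]: union of children's cut sets → 3 cut set(s).
HIPPS stage unavailable [AND]: one cut set from each child combined → 5 × 3 = 15 cut set(s).
Shutdown chain fails [OR]: union of children's cut sets → 3 cut set(s).
Vent line 2 lost [AND]: one cut set from each child combined → 3 × 1 × 1 = 3 cut set(s).
Block path 2 unavailable [AND]: one cut set from each child combined → 1 × 3 = 3 cut set(s).
Control loop 2 lost [OR]: union of children's cut sets → 5 cut set(s).
Pipeline overpressure [OR]: union of children's cut sets → 20 cut set(s).

20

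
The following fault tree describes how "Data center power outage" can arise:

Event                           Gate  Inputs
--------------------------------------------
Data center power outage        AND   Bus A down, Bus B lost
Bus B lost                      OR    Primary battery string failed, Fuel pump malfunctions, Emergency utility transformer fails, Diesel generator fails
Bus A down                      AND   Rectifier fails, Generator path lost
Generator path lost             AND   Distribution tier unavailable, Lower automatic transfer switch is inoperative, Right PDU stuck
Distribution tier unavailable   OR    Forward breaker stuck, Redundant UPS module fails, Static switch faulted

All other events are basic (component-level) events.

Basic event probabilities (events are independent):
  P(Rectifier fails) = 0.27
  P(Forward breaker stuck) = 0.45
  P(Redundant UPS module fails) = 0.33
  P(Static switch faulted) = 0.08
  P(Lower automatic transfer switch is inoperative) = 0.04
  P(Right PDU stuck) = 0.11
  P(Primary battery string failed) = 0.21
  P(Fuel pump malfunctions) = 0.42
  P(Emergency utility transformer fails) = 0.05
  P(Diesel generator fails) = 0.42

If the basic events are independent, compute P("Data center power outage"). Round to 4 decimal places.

P(Distribution tier unavailable) [OR] = 1 − (1−0.45) × (1−0.33) × (1−0.08) = 0.660980
P(Generator path lost) [AND] = 0.660980 × 0.04 × 0.11 = 0.002908
P(Bus A down) [AND] = 0.27 × 0.002908 = 0.000785
P(Bus B lost) [OR] = 1 − (1−0.21) × (1−0.42) × (1−0.05) × (1−0.42) = 0.747532
P(Data center power outage) [AND] = 0.000785 × 0.747532 = 0.000587
Rounded to 4 decimal places: P(Data center power outage) ≈ 0.0006.

0.0006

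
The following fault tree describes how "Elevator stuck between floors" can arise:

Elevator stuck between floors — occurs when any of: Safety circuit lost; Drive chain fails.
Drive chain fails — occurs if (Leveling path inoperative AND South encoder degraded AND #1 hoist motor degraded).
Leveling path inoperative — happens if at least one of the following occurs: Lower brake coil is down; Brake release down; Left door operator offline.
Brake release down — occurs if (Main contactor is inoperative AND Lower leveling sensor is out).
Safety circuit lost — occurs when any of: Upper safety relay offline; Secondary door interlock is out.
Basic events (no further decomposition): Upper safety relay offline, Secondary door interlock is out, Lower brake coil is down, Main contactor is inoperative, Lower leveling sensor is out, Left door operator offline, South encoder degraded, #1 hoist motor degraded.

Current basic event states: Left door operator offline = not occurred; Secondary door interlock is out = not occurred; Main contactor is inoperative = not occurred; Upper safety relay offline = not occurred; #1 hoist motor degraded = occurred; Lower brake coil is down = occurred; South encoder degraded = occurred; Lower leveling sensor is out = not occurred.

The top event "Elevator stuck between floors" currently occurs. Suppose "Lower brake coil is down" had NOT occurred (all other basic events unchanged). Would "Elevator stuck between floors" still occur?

Counterfactual: set "Lower brake coil is down" to not occurred.
Safety circuit lost [OR]: Upper safety relay offline=not, Secondary door interlock is out=not → no input occurs → does not occur.
Brake release down [AND]: Main contactor is inoperative=not, Lower leveling sensor is out=not → not all inputs occur → does not occur.
Leveling path inoperative [OR]: Lower brake coil is down=not, Brake release down=not, Left door operator offline=not → no input occurs → does not occur.
Drive chain fails [AND]: Leveling path inoperative=not, South encoder degraded=occurs, #1 hoist motor degraded=occurs → not all inputs occur → does not occur.
Elevator stuck between floors [OR]: Safety circuit lost=not, Drive chain fails=not → no input occurs → does not occur.

No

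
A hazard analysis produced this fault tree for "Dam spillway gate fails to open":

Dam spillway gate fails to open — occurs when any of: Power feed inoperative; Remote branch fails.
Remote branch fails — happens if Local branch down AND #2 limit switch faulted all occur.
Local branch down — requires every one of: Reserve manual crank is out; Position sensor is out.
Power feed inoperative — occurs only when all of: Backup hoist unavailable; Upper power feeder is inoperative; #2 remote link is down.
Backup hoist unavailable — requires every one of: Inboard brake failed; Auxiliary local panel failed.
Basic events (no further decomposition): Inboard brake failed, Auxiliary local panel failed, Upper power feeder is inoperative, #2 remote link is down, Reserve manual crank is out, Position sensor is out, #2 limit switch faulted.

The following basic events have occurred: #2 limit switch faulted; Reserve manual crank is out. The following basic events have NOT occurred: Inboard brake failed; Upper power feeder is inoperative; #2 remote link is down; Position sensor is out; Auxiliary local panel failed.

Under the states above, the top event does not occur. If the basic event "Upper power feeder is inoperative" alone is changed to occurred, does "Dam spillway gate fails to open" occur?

Counterfactual: set "Upper power feeder is inoperative" to occurred.
Backup hoist unavailable [AND]: Inboard brake failed=not, Auxiliary local panel failed=not → not all inputs occur → does not occur.
Power feed inoperative [AND]: Backup hoist unavailable=not, Upper power feeder is inoperative=occurs, #2 remote link is down=not → not all inputs occur → does not occur.
Local branch down [AND]: Reserve manual crank is out=occurs, Position sensor is out=not → not all inputs occur → does not occur.
Remote branch fails [AND]: Local branch down=not, #2 limit switch faulted=occurs → not all inputs occur → does not occur.
Dam spillway gate fails to open [OR]: Power feed inoperative=not, Remote branch fails=not → no input occurs → does not occur.

No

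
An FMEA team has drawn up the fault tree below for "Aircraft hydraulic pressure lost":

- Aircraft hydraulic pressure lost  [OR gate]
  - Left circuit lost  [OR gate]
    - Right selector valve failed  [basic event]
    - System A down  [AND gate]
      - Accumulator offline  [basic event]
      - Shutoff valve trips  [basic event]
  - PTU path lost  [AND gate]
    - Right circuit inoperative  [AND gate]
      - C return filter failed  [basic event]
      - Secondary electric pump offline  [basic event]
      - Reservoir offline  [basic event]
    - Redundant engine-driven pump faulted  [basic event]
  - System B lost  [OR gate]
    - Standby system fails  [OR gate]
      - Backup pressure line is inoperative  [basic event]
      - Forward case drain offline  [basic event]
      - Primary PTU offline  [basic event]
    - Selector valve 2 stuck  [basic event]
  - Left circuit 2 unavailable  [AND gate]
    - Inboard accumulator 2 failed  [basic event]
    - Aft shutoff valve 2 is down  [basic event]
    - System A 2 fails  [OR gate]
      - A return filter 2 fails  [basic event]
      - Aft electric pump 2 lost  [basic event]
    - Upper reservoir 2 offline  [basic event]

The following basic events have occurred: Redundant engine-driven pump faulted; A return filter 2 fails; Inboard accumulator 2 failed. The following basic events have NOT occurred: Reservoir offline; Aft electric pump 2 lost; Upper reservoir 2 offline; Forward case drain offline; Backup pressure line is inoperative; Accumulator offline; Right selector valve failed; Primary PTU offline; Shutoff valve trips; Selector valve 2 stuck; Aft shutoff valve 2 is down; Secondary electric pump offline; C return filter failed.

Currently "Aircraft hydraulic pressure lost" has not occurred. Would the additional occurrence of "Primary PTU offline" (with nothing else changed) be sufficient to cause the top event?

Counterfactual: set "Primary PTU offline" to occurred.
System A down [AND]: Accumulator offline=not, Shutoff valve trips=not → not all inputs occur → does not occur.
Left circuit lost [OR]: Right selector valve failed=not, System A down=not → no input occurs → does not occur.
Right circuit inoperative [AND]: C return filter failed=not, Secondary electric pump offline=not, Reservoir offline=not → not all inputs occur → does not occur.
PTU path lost [AND]: Right circuit inoperative=not, Redundant engine-driven pump faulted=occurs → not all inputs occur → does not occur.
Standby system fails [OR]: Backup pressure line is inoperative=not, Forward case drain offline=not, Primary PTU offline=occurs → at least one input occurs → occurs.
System B lost [OR]: Standby system fails=occurs, Selector valve 2 stuck=not → at least one input occurs → occurs.
System A 2 fails [OR]: A return filter 2 fails=occurs, Aft electric pump 2 lost=not → at least one input occurs → occurs.
Left circuit 2 unavailable [AND]: Inboard accumulator 2 failed=occurs, Aft shutoff valve 2 is down=not, System A 2 fails=occurs, Upper reservoir 2 offline=not → not all inputs occur → does not occur.
Aircraft hydraulic pressure lost [OR]: Left circuit lost=not, PTU path lost=not, System B lost=occurs, Left circuit 2 unavailable=not → at least one input occurs → occurs.

Yes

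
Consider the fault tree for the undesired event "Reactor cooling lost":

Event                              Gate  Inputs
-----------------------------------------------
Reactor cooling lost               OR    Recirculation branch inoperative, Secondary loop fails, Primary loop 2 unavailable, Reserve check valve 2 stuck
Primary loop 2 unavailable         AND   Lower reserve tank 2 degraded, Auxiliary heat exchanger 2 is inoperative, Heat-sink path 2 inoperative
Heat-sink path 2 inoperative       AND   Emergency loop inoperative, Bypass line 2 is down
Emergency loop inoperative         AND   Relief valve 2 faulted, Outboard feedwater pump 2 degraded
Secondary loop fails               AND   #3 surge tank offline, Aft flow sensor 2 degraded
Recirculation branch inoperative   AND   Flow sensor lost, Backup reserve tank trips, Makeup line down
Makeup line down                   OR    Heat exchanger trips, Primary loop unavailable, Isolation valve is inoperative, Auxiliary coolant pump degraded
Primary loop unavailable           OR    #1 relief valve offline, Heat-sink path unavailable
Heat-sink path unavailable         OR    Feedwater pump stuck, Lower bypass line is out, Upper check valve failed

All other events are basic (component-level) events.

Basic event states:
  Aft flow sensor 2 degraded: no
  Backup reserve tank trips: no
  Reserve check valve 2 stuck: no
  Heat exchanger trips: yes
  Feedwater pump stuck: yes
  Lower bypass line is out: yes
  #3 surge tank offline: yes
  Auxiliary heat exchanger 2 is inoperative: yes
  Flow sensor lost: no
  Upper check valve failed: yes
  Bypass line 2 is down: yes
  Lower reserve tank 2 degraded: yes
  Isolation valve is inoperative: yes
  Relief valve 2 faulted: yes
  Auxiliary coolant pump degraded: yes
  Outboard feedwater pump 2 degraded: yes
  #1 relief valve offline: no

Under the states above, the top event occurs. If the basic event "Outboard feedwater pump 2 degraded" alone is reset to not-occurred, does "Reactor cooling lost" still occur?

Counterfactual: set "Outboard feedwater pump 2 degraded" to not occurred.
Heat-sink path unavailable [OR]: Feedwater pump stuck=occurs, Lower bypass line is out=occurs, Upper check valve failed=occurs → at least one input occurs → occurs.
Primary loop unavailable [OR]: #1 relief valve offline=not, Heat-sink path unavailable=occurs → at least one input occurs → occurs.
Makeup line down [OR]: Heat exchanger trips=occurs, Primary loop unavailable=occurs, Isolation valve is inoperative=occurs, Auxiliary coolant pump degraded=occurs → at least one input occurs → occurs.
Recirculation branch inoperative [AND]: Flow sensor lost=not, Backup reserve tank trips=not, Makeup line down=occurs → not all inputs occur → does not occur.
Secondary loop fails [AND]: #3 surge tank offline=occurs, Aft flow sensor 2 degraded=not → not all inputs occur → does not occur.
Emergency loop inoperative [AND]: Relief valve 2 faulted=occurs, Outboard feedwater pump 2 degraded=not → not all inputs occur → does not occur.
Heat-sink path 2 inoperative [AND]: Emergency loop inoperative=not, Bypass line 2 is down=occurs → not all inputs occur → does not occur.
Primary loop 2 unavailable [AND]: Lower reserve tank 2 degraded=occurs, Auxiliary heat exchanger 2 is inoperative=occurs, Heat-sink path 2 inoperative=not → not all inputs occur → does not occur.
Reactor cooling lost [OR]: Recirculation branch inoperative=not, Secondary loop fails=not, Primary loop 2 unavailable=not, Reserve check valve 2 stuck=not → no input occurs → does not occur.

No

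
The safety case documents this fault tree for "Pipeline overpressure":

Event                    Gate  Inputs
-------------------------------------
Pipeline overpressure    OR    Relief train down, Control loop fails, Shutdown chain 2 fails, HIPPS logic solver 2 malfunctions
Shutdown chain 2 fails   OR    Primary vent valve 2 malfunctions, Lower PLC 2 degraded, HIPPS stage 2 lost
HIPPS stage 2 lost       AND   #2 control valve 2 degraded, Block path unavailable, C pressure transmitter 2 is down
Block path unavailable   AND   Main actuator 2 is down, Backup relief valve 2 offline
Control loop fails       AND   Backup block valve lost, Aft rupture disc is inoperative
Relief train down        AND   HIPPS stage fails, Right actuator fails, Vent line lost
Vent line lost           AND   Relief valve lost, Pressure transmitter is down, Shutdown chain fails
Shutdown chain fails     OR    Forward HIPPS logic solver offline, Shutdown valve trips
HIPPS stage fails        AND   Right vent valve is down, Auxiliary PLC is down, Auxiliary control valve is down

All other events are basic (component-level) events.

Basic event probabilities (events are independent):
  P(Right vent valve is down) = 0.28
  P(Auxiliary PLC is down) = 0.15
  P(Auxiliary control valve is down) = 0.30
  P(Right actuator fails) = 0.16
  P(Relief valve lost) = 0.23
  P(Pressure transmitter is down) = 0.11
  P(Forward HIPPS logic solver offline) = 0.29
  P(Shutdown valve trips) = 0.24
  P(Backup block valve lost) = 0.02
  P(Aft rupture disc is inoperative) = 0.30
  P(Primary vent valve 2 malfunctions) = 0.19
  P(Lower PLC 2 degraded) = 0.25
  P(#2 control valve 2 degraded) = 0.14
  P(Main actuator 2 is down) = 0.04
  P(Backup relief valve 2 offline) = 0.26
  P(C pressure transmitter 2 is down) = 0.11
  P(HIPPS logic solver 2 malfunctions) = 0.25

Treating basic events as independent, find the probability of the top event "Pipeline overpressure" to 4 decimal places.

P(HIPPS stage fails) [AND] = 0.28 × 0.15 × 0.30 = 0.012600
P(Shutdown chain fails) [OR] = 1 − (1−0.29) × (1−0.24) = 0.460400
P(Vent line lost) [AND] = 0.23 × 0.11 × 0.460400 = 0.011648
P(Relief train down) [AND] = 0.012600 × 0.16 × 0.011648 = 0.000023
P(Control loop fails) [AND] = 0.02 × 0.30 = 0.006000
P(Block path unavailable) [AND] = 0.04 × 0.26 = 0.010400
P(HIPPS stage 2 lost) [AND] = 0.14 × 0.010400 × 0.11 = 0.000160
P(Shutdown chain 2 fails) [OR] = 1 − (1−0.19) × (1−0.25) × (1−0.000160) = 0.392597
P(Pipeline overpressure) [OR] = 1 − (1−0.000023) × (1−0.006000) × (1−0.392597) × (1−0.25) = 0.547191
Rounded to 4 decimal places: P(Pipeline overpressure) ≈ 0.5472.

0.5472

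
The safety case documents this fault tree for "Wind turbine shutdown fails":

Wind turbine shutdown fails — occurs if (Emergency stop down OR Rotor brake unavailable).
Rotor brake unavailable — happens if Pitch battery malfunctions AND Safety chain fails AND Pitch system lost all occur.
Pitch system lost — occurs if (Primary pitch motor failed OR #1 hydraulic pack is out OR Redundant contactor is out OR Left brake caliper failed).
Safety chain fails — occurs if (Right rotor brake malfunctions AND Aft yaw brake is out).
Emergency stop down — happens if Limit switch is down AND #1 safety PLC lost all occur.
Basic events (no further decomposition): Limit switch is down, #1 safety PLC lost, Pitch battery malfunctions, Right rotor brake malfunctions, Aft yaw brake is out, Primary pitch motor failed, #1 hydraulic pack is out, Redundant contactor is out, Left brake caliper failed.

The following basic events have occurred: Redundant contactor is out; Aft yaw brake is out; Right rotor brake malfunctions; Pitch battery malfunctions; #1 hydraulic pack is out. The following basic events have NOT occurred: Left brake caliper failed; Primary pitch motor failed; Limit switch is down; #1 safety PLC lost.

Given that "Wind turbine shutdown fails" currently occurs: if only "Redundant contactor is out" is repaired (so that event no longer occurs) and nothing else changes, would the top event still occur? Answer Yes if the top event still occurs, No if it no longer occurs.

Counterfactual: set "Redundant contactor is out" to not occurred.
Emergency stop down [AND]: Limit switch is down=not, #1 safety PLC lost=not → not all inputs occur → does not occur.
Safety chain fails [AND]: Right rotor brake malfunctions=occurs, Aft yaw brake is out=occurs → all inputs occur → occurs.
Pitch system lost [OR]: Primary pitch motor failed=not, #1 hydraulic pack is out=occurs, Redundant contactor is out=not, Left brake caliper failed=not → at least one input occurs → occurs.
Rotor brake unavailable [AND]: Pitch battery malfunctions=occurs, Safety chain fails=occurs, Pitch system lost=occurs → all inputs occur → occurs.
Wind turbine shutdown fails [OR]: Emergency stop down=not, Rotor brake unavailable=occurs → at least one input occurs → occurs.

Yes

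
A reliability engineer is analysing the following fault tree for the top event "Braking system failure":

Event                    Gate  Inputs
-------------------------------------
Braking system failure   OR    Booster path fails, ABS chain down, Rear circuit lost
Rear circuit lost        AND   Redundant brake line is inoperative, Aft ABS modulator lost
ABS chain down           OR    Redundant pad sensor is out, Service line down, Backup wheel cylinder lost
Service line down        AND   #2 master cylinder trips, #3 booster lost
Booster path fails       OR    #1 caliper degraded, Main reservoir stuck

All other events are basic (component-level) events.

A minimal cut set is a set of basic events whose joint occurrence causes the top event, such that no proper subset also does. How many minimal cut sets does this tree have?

Booster path fails [OR]: union of children's cut sets → 2 cut set(s).
Service line down [AND]: one cut set from each child combined → 1 × 1 = 1 cut set(s).
ABS chain down [OR]: union of children's cut sets → 3 cut set(s).
Rear circuit lost [AND]: one cut set from each child combined → 1 × 1 = 1 cut set(s).
Braking system failure [OR]: union of children's cut sets → 6 cut set(s).
Minimal cut sets: {#1 caliper degraded}; {Main reservoir stuck}; {Redundant pad sensor is out}; {#2 master cylinder trips, #3 booster lost}; {Backup wheel cylinder lost}; {Aft ABS modulator lost, Redundant brake line is inoperative}.

6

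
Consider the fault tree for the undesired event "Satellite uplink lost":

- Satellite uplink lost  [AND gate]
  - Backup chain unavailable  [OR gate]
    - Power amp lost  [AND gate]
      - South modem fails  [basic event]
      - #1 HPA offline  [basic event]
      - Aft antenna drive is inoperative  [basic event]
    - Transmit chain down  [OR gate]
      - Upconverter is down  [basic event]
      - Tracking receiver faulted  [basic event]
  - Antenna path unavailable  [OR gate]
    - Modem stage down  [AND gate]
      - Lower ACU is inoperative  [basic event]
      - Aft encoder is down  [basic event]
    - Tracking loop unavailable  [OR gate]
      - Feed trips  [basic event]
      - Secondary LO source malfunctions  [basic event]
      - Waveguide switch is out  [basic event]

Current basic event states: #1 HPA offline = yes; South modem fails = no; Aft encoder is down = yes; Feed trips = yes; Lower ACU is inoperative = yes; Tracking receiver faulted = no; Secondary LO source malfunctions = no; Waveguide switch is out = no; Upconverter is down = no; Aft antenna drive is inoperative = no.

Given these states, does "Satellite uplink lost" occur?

Power amp lost [AND]: South modem fails=not, #1 HPA offline=occurs, Aft antenna drive is inoperative=not → not all inputs occur → does not occur.
Transmit chain down [OR]: Upconverter is down=not, Tracking receiver faulted=not → no input occurs → does not occur.
Backup chain unavailable [OR]: Power amp lost=not, Transmit chain down=not → no input occurs → does not occur.
Modem stage down [AND]: Lower ACU is inoperative=occurs, Aft encoder is down=occurs → all inputs occur → occurs.
Tracking loop unavailable [OR]: Feed trips=occurs, Secondary LO source malfunctions=not, Waveguide switch is out=not → at least one input occurs → occurs.
Antenna path unavailable [OR]: Modem stage down=occurs, Tracking loop unavailable=occurs → at least one input occurs → occurs.
Satellite uplink lost [AND]: Backup chain unavailable=not, Antenna path unavailable=occurs → not all inputs occur → does not occur.

No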